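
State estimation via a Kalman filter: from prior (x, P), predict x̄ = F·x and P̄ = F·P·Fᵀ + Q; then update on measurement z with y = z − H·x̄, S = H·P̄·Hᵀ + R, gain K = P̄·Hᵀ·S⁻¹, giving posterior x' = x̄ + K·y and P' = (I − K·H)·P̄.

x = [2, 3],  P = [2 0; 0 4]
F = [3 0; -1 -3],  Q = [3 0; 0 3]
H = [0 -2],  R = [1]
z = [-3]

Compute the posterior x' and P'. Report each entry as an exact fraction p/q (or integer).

x̄ = F·x = [6, -11]
P̄ = F·P·Fᵀ + Q = [21 -6; -6 41]
y = z − H·x̄ = [-25]
S = H·P̄·Hᵀ + R = [165]
K = P̄·Hᵀ·S⁻¹ = [4/55; -82/165]
x' = x̄ + K·y = [46/11, 47/33]
P' = (I − K·H)·P̄ = [1107/55 -2/55; -2/55 41/165]

x' = [46/11, 47/33]
P' = [1107/55 -2/55; -2/55 41/165]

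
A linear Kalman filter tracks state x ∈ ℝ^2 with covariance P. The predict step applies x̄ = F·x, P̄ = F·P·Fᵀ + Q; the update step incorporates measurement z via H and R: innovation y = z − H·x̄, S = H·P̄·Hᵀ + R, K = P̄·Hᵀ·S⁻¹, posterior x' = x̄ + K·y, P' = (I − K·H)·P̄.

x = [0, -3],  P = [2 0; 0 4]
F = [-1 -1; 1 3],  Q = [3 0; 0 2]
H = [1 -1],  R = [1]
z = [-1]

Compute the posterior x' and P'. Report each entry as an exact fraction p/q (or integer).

x̄ = F·x = [3, -9]
P̄ = F·P·Fᵀ + Q = [9 -14; -14 40]
y = z − H·x̄ = [-13]
S = H·P̄·Hᵀ + R = [78]
K = P̄·Hᵀ·S⁻¹ = [23/78; -9/13]
x' = x̄ + K·y = [-5/6, 0]
P' = (I − K·H)·P̄ = [173/78 25/13; 25/13 34/13]

x' = [-5/6, 0]
P' = [173/78 25/13; 25/13 34/13]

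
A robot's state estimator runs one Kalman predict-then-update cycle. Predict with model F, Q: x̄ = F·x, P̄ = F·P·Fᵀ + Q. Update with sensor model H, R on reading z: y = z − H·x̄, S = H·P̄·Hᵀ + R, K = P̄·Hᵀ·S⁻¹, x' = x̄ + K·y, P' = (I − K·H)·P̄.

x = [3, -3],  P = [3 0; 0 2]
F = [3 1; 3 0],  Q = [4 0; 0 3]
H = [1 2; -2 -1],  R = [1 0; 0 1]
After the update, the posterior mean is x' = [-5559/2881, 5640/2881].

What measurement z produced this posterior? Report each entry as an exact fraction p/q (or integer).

x̄ = F·x = [6, 9]
P̄ = F·P·Fᵀ + Q = [33 27; 27 30]
S = H·P̄·Hᵀ + R = [262 -261; -261 271]
K = P̄·Hᵀ·S⁻¹ = [-696/2881 -1659/2881; 1653/2881 699/2881]
x' − x̄ = [-22845/2881, -20289/2881] = K·y
y = (KᵀK)⁻¹·Kᵀ·(x' − x̄) = [-22, 23]
z = y + H·x̄ = [-22, 23] + [24, -21] = [2, 2]

z = [2, 2]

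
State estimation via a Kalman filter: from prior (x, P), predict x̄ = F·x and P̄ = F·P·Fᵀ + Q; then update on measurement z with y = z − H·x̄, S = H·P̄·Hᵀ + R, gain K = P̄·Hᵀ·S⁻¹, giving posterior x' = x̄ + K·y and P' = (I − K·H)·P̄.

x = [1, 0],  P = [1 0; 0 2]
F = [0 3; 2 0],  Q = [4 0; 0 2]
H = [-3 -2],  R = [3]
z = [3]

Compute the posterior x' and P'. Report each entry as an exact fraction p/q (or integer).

x̄ = F·x = [0, 2]
P̄ = F·P·Fᵀ + Q = [22 0; 0 6]
y = z − H·x̄ = [7]
S = H·P̄·Hᵀ + R = [225]
K = P̄·Hᵀ·S⁻¹ = [-22/75; -4/75]
x' = x̄ + K·y = [-154/75, 122/75]
P' = (I − K·H)·P̄ = [66/25 -88/25; -88/25 134/25]

x' = [-154/75, 122/75]
P' = [66/25 -88/25; -88/25 134/25]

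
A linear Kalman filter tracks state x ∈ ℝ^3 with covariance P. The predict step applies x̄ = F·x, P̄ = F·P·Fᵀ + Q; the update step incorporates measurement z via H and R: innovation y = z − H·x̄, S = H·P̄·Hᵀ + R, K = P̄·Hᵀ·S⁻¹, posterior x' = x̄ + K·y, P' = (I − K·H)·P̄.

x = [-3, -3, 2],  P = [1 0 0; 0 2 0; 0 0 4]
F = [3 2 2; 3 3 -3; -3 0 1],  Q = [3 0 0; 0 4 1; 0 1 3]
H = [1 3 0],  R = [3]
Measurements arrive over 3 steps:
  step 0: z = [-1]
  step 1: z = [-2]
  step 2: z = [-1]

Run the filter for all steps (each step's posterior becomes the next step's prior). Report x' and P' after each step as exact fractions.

step 0: x̄ = F·x = [-11, -24, 11]
step 0: P̄ = F·P·Fᵀ + Q = [36 -3 -1; -3 67 -20; -1 -20 16]
step 0: y = z − H·x̄ = [82]
step 0: S = H·P̄·Hᵀ + R = [624]
step 0: K = P̄·Hᵀ·S⁻¹ = [9/208; 33/104; -61/624]
step 0: x' = x̄ + K·y = [-775/104, 105/52, 931/312]
step 0: P' = (I − K·H)·P̄ = [7245/208 -1203/104 341/208; -1203/104 217/52 -67/104; 341/208 -67/104 6263/624]
step 1: x̄ = F·x = [-3853/312, -101/4, 3953/156]
step 1: P̄ = F·P·Fᵀ + Q = [155399/624 799/8 -71827/312; 799/8 877/4 -883/4; -71827/312 -883/4 49403/156]
step 1: y = z − H·x̄ = [26863/312]
step 1: S = H·P̄·Hᵀ + R = [1762511/624]
step 1: K = P̄·Hᵀ·S⁻¹ = [342365/1762511; 472758/1762511; -556898/1762511]
step 1: x' = x̄ + K·y = [7711526/1762511, -3799242/1762511, -3286984/1762511]
step 1: P' = (I − K·H)·P̄ = [251087586/1762511 -83353497/1762511 -100207326/1762511; -83353497/1762511 28257257/1762511 32845544/1762511; -100207326/1762511 32845544/1762511 61150547/1762511]
step 2: x̄ = F·x = [8962126/1762511, 21597804/1762511, -26421562/1762511]
step 2: P̄ = F·P·Fᵀ + Q = [682741499/1762511 1112748057/1762511 -1271053132/1762511; 1112748057/1762511 2783657684/1762511 -2795247211/1762511; -1271053132/1762511 -2795247211/1762511 2927470310/1762511]
step 2: y = z − H·x̄ = [-75518049/1762511]
step 2: S = H·P̄·Hᵀ + R = [32417436530/1762511]
step 2: K = P̄·Hᵀ·S⁻¹ = [402098567/3241743653; 9463721109/32417436530; -1931358953/6483487306]
step 2: x' = x̄ + K·y = [-744837455/3241743653, -8247502611/32417436530, -14440421525/6483487306]
step 2: P' = (I − K·H)·P̄ = [338403757587/3241743653 -112399153962/3241743653 -134719775631/3241743653; -112399153962/3241743653 384127567649/32417436530 87881824801/6483487306; -134719775631/3241743653 87881824801/6483487306 186937594665/6483487306]

step 0: x' = [-775/104, 105/52, 931/312], P' = [7245/208 -1203/104 341/208; -1203/104 217/52 -67/104; 341/208 -67/104 6263/624]
step 1: x' = [7711526/1762511, -3799242/1762511, -3286984/1762511], P' = [251087586/1762511 -83353497/1762511 -100207326/1762511; -83353497/1762511 28257257/1762511 32845544/1762511; -100207326/1762511 32845544/1762511 61150547/1762511]
step 2: x' = [-744837455/3241743653, -8247502611/32417436530, -14440421525/6483487306], P' = [338403757587/3241743653 -112399153962/3241743653 -134719775631/3241743653; -112399153962/3241743653 384127567649/32417436530 87881824801/6483487306; -134719775631/3241743653 87881824801/6483487306 186937594665/6483487306]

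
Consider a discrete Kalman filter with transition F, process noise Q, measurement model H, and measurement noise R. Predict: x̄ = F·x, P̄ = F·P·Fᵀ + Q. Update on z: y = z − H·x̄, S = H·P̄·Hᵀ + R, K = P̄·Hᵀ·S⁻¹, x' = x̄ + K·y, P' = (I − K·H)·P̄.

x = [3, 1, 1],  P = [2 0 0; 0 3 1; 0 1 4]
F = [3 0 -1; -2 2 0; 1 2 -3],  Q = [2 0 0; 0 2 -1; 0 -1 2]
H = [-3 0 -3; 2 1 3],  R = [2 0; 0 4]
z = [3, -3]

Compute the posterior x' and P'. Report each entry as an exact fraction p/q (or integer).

x̄ = F·x = [8, -4, 2]
P̄ = F·P·Fᵀ + Q = [24 -14 16; -14 22 1; 16 1 40]
y = z − H·x̄ = [33, -21]
S = H·P̄·Hᵀ + R = [866 -705; -705 624]
K = P̄·Hᵀ·S⁻¹ = [-5690/14453 -13588/43359; 7407/14453 8299/14453; 1011/14453 4686/14453]
x' = x̄ + K·y = [22970/14453, 12340/14453, -36137/14453]
P' = (I − K·H)·P̄ = [106432/43359 5980/14453 -31684/14453; 5980/14453 53990/14453 -10918/14453; -31684/14453 -10918/14453 31010/14453]

x' = [22970/14453, 12340/14453, -36137/14453]
P' = [106432/43359 5980/14453 -31684/14453; 5980/14453 53990/14453 -10918/14453; -31684/14453 -10918/14453 31010/14453]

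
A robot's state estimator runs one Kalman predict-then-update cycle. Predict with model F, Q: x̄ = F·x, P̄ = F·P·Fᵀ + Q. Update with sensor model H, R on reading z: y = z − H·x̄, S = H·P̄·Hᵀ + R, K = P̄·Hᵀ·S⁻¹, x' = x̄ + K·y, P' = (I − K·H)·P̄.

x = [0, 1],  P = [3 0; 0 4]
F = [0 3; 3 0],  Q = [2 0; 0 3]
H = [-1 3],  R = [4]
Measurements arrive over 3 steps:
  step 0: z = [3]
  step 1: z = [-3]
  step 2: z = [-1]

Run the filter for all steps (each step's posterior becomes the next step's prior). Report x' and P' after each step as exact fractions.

step 0: x̄ = F·x = [3, 0]
step 0: P̄ = F·P·Fᵀ + Q = [38 0; 0 30]
step 0: y = z − H·x̄ = [6]
step 0: S = H·P̄·Hᵀ + R = [312]
step 0: K = P̄·Hᵀ·S⁻¹ = [-19/156; 15/52]
step 0: x' = x̄ + K·y = [59/26, 45/26]
step 0: P' = (I − K·H)·P̄ = [2603/78 285/26; 285/26 105/26]
step 1: x̄ = F·x = [135/26, 177/26]
step 1: P̄ = F·P·Fᵀ + Q = [997/26 2565/26; 2565/26 7887/26]
step 1: y = z − H·x̄ = [-237/13]
step 1: S = H·P̄·Hᵀ + R = [28347/13]
step 1: K = P̄·Hᵀ·S⁻¹ = [3349/28347; 3516/9449]
step 1: x' = x̄ + K·y = [57421/18898, 453/18898]
step 1: P' = (I − K·H)·P̄ = [448489/56694 52809/18898; 52809/18898 26979/18898]
step 2: x̄ = F·x = [1359/18898, 172263/18898]
step 2: P̄ = F·P·Fᵀ + Q = [280607/18898 475281/18898; 475281/18898 1402161/18898]
step 2: y = z − H·x̄ = [-267164/9449]
step 2: S = H·P̄·Hᵀ + R = [5061981/9449]
step 2: K = P̄·Hᵀ·S⁻¹ = [572618/5061981; 621867/1687327]
step 2: x' = x̄ + K·y = [-31652725/10123962, -4404375/3374654]
step 2: P' = (I − K·H)·P̄ = [80923331/10123962 9500475/3374654; 9500475/3374654 4825137/3374654]

step 0: x' = [59/26, 45/26], P' = [2603/78 285/26; 285/26 105/26]
step 1: x' = [57421/18898, 453/18898], P' = [448489/56694 52809/18898; 52809/18898 26979/18898]
step 2: x' = [-31652725/10123962, -4404375/3374654], P' = [80923331/10123962 9500475/3374654; 9500475/3374654 4825137/3374654]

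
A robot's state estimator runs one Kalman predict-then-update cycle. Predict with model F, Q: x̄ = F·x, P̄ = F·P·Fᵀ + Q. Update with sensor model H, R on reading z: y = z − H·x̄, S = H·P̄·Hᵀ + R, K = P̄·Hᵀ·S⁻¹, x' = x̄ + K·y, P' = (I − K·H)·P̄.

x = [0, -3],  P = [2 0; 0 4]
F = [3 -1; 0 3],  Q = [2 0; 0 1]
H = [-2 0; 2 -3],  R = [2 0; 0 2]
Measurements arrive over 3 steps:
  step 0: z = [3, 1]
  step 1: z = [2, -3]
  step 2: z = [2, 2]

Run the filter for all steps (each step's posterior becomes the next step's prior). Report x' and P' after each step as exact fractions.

step 0: x' = [-21195/14063, -19359/14063], P' = [6744/14063 4440/14063; 4440/14063 6026/14063]
step 1: x' = [-8320218/6275551, -386517/6275551], P' = [2811252/6275551 1826988/6275551; 1826988/6275551 2514226/6275551]
step 2: x' = [-3140416299/2611658255, -3557003514/2611658255], P' = [1164079392/2611658255 754647132/2611658255; 754647132/2611658255 1040269442/2611658255]

step 0: x̄ = F·x = [3, -9]
step 0: P̄ = F·P·Fᵀ + Q = [24 -12; -12 37]
step 0: y = z − H·x̄ = [9, -32]
step 0: S = H·P̄·Hᵀ + R = [98 -168; -168 575]
step 0: K = P̄·Hᵀ·S⁻¹ = [-6744/14063 12/2009; -4440/14063 -657/2009]
step 0: x' = x̄ + K·y = [-21195/14063, -19359/14063]
step 0: P' = (I − K·H)·P̄ = [6744/14063 4440/14063; 4440/14063 6026/14063]
step 1: x̄ = F·x = [-6318/2009, -58077/14063]
step 1: P̄ = F·P·Fᵀ + Q = [1392/287 3126/2009; 3126/2009 68297/14063]
step 1: y = z − H·x̄ = [-8618/2009, -127968/14063]
step 1: S = H·P̄·Hᵀ + R = [6142/287 -20220/2009; -20220/2009 653047/14063]
step 1: K = P̄·Hᵀ·S⁻¹ = [-2811252/6275551 70770/6275551; -1826988/6275551 -1944351/6275551]
step 1: x' = x̄ + K·y = [-8320218/6275551, -386517/6275551]
step 1: P' = (I − K·H)·P̄ = [2811252/6275551 1826988/6275551; 1826988/6275551 2514226/6275551]
step 2: x̄ = F·x = [-24574137/6275551, -1159551/6275551]
step 2: P̄ = F·P·Fᵀ + Q = [29404668/6275551 8900214/6275551; 8900214/6275551 28903585/6275551]
step 2: y = z − H·x̄ = [-36597172/6275551, 58220723/6275551]
step 2: S = H·P̄·Hᵀ + R = [130169774/6275551 -64217388/6275551; -64217388/6275551 283499471/6275551]
step 2: K = P̄·Hᵀ·S⁻¹ = [-1164079392/2611658255 32108694/2611658255; -754647132/2611658255 -805757031/2611658255]
step 2: x' = x̄ + K·y = [-3140416299/2611658255, -3557003514/2611658255]
step 2: P' = (I − K·H)·P̄ = [1164079392/2611658255 754647132/2611658255; 754647132/2611658255 1040269442/2611658255]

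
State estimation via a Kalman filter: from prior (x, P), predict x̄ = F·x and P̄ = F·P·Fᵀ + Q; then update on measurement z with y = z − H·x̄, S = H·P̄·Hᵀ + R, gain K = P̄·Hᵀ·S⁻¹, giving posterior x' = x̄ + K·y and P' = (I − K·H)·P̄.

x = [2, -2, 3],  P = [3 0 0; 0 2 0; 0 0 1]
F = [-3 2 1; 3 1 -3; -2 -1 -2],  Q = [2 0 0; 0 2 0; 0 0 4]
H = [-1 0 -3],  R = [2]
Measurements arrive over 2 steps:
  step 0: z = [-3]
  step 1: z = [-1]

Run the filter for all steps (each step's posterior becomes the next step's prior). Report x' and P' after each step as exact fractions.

step 0: x̄ = F·x = [-7, -5, -8]
step 0: P̄ = F·P·Fᵀ + Q = [38 -26 12; -26 40 -14; 12 -14 22]
step 0: y = z − H·x̄ = [-34]
step 0: S = H·P̄·Hᵀ + R = [310]
step 0: K = P̄·Hᵀ·S⁻¹ = [-37/155; 34/155; -39/155]
step 0: x' = x̄ + K·y = [173/155, -1931/155, 86/155]
step 0: P' = (I − K·H)·P̄ = [3152/155 -1514/155 -1026/155; -1514/155 3888/155 482/155; -1026/155 482/155 368/155]
step 1: x̄ = F·x = [-859/31, -334/31, 1413/155]
step 1: P̄ = F·P·Fᵀ + Q = [14170/31 -8192/31 1080/31; -8192/31 8474/31 -2508/31; 1080/31 -2508/31 6252/155]
step 1: y = z − H·x̄ = [-211/155]
step 1: S = H·P̄·Hᵀ + R = [159828/155]
step 1: K = P̄·Hᵀ·S⁻¹ = [-43525/79914; 19645/39957; -2013/13319]
step 1: x' = x̄ + K·y = [-2155141/79914, -457247/39957, 124158/13319]
step 1: P' = (I − K·H)·P̄ = [6042115/39957 473926/39957 -666510/13319; 473926/39957 963058/39957 -57024/13319; -666510/13319 -57024/13319 223512/13319]

step 0: x' = [173/155, -1931/155, 86/155], P' = [3152/155 -1514/155 -1026/155; -1514/155 3888/155 482/155; -1026/155 482/155 368/155]
step 1: x' = [-2155141/79914, -457247/39957, 124158/13319], P' = [6042115/39957 473926/39957 -666510/13319; 473926/39957 963058/39957 -57024/13319; -666510/13319 -57024/13319 223512/13319]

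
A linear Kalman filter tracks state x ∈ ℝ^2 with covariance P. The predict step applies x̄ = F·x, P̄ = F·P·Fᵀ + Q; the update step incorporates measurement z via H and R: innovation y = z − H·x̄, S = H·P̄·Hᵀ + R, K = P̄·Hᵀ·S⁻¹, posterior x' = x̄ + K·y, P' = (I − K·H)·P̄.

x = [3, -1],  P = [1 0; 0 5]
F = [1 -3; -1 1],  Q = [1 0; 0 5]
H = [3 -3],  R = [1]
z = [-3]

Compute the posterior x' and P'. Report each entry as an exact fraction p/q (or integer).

x' = [-1371/811, -571/811]
P' = [2396/811 2333/811; 2333/811 2360/811]

x̄ = F·x = [6, -4]
P̄ = F·P·Fᵀ + Q = [47 -16; -16 11]
y = z − H·x̄ = [-33]
S = H·P̄·Hᵀ + R = [811]
K = P̄·Hᵀ·S⁻¹ = [189/811; -81/811]
x' = x̄ + K·y = [-1371/811, -571/811]
P' = (I − K·H)·P̄ = [2396/811 2333/811; 2333/811 2360/811]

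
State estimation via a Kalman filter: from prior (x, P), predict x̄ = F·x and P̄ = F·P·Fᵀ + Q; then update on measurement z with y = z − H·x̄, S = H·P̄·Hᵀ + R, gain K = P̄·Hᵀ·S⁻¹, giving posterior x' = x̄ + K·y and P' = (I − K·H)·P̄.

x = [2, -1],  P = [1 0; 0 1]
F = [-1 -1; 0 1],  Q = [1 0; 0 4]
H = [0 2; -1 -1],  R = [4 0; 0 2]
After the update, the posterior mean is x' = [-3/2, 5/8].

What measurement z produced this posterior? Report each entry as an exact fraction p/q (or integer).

x̄ = F·x = [-1, -1]
P̄ = F·P·Fᵀ + Q = [3 -1; -1 5]
S = H·P̄·Hᵀ + R = [24 -8; -8 8]
K = P̄·Hᵀ·S⁻¹ = [-1/4 -1/2; 3/8 -1/8]
x' − x̄ = [-1/2, 13/8] = K·y
y = (KᵀK)⁻¹·Kᵀ·(x' − x̄) = [4, -1]
z = y + H·x̄ = [4, -1] + [-2, 2] = [2, 1]

z = [2, 1]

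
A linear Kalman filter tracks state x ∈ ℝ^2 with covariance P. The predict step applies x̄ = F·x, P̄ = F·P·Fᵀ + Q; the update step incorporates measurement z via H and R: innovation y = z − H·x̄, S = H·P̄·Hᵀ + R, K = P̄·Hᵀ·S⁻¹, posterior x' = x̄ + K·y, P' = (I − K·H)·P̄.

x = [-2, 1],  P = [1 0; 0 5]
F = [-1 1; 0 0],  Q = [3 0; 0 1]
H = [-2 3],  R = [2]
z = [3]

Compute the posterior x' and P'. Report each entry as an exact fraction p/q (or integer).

x̄ = F·x = [3, 0]
P̄ = F·P·Fᵀ + Q = [9 0; 0 1]
y = z − H·x̄ = [9]
S = H·P̄·Hᵀ + R = [47]
K = P̄·Hᵀ·S⁻¹ = [-18/47; 3/47]
x' = x̄ + K·y = [-21/47, 27/47]
P' = (I − K·H)·P̄ = [99/47 54/47; 54/47 38/47]

x' = [-21/47, 27/47]
P' = [99/47 54/47; 54/47 38/47]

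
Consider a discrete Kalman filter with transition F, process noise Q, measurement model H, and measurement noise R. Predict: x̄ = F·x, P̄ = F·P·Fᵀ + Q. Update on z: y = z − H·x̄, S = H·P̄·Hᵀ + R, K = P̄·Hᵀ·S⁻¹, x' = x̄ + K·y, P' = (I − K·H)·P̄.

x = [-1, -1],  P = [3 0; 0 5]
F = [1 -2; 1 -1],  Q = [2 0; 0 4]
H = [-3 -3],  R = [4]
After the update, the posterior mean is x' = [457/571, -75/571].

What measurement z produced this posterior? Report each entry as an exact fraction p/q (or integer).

z = [-2]

x̄ = F·x = [1, 0]
P̄ = F·P·Fᵀ + Q = [25 13; 13 12]
S = H·P̄·Hᵀ + R = [571]
K = P̄·Hᵀ·S⁻¹ = [-114/571; -75/571]
x' − x̄ = [-114/571, -75/571] = K·y
y = (KᵀK)⁻¹·Kᵀ·(x' − x̄) = [1]
z = y + H·x̄ = [1] + [-3] = [-2]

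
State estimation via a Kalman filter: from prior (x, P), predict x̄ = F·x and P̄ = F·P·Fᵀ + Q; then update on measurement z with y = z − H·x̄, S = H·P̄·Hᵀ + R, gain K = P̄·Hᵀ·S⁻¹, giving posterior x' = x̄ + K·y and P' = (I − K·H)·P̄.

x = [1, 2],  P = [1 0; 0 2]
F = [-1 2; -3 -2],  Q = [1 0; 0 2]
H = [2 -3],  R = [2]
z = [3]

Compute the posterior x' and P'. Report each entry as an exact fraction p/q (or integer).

x' = [-1/13, -101/91]
P' = [215/39 140/39; 140/39 698/273]

x̄ = F·x = [3, -7]
P̄ = F·P·Fᵀ + Q = [10 -5; -5 19]
y = z − H·x̄ = [-24]
S = H·P̄·Hᵀ + R = [273]
K = P̄·Hᵀ·S⁻¹ = [5/39; -67/273]
x' = x̄ + K·y = [-1/13, -101/91]
P' = (I − K·H)·P̄ = [215/39 140/39; 140/39 698/273]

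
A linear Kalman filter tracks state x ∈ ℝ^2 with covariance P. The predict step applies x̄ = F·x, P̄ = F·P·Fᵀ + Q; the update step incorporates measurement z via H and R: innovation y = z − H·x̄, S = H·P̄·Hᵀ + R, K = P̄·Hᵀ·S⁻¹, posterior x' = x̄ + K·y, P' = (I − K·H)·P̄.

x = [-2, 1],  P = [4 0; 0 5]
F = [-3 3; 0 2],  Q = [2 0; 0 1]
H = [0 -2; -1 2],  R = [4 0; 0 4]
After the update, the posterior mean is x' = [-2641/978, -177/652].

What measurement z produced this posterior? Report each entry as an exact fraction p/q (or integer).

x̄ = F·x = [9, 2]
P̄ = F·P·Fᵀ + Q = [83 30; 30 21]
S = H·P̄·Hᵀ + R = [88 -24; -24 51]
K = P̄·Hᵀ·S⁻¹ = [-301/326 -433/489; -309/652 2/163]
x' − x̄ = [-11443/978, -1481/652] = K·y
y = (KᵀK)⁻¹·Kᵀ·(x' − x̄) = [5, 8]
z = y + H·x̄ = [5, 8] + [-4, -5] = [1, 3]

z = [1, 3]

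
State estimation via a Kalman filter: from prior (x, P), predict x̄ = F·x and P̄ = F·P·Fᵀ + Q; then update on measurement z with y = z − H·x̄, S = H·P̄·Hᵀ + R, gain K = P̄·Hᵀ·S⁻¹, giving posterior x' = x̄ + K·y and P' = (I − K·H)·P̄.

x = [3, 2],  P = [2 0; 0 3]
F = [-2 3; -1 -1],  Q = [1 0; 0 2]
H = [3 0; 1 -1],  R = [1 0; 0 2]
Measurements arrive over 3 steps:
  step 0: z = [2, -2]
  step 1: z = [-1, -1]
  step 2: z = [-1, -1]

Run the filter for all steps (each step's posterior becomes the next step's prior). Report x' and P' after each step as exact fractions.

step 0: x' = [1507/2746, 1957/2746], P' = [299/2746 217/2746; 217/2746 4327/2746]
step 1: x' = [-207463/559777, -47636/1679331], P' = [59178/559777 23924/559777; 23924/559777 1863572/1679331]
step 2: x' = [-245569328/759929051, 73784047/108561293], P' = [80234654/759929051 4717016/108561293; 4717016/108561293 120018816/108561293]

step 0: x̄ = F·x = [0, -5]
step 0: P̄ = F·P·Fᵀ + Q = [36 -5; -5 7]
step 0: y = z − H·x̄ = [2, -7]
step 0: S = H·P̄·Hᵀ + R = [325 123; 123 55]
step 0: K = P̄·Hᵀ·S⁻¹ = [897/2746 41/2746; 651/2746 -2055/2746]
step 0: x' = x̄ + K·y = [1507/2746, 1957/2746]
step 0: P' = (I − K·H)·P̄ = [299/2746 217/2746; 217/2746 4327/2746]
step 1: x̄ = F·x = [2857/2746, -1732/1373]
step 1: P̄ = F·P·Fᵀ + Q = [40281/2746 -6300/1373; -6300/1373 5276/1373]
step 1: y = z − H·x̄ = [-11317/2746, -9067/2746]
step 1: S = H·P̄·Hᵀ + R = [365275/2746 158643/2746; 158643/2746 81525/2746]
step 1: K = P̄·Hᵀ·S⁻¹ = [177534/559777 17627/559777; 71772/559777 -895900/1679331]
step 1: x' = x̄ + K·y = [-207463/559777, -47636/1679331]
step 1: P' = (I − K·H)·P̄ = [59178/559777 23924/559777; 23924/559777 1863572/1679331]
step 2: x̄ = F·x = [367290/559777, 670025/1679331]
step 2: P̄ = F·P·Fᵀ + Q = [6100117/559777 -1769140/559777; -1769140/559777 5543312/1679331]
step 2: y = z − H·x̄ = [-1661647/559777, -2111176/1679331]
step 2: S = H·P̄·Hᵀ + R = [55460830/559777 23607771/559777; 23607771/559777 37817165/1679331]
step 2: K = P̄·Hᵀ·S⁻¹ = [240703962/759929051 23607771/759929051; 14151048/108561293 -57650900/108561293]
step 2: x' = x̄ + K·y = [-245569328/759929051, 73784047/108561293]
step 2: P' = (I − K·H)·P̄ = [80234654/759929051 4717016/108561293; 4717016/108561293 120018816/108561293]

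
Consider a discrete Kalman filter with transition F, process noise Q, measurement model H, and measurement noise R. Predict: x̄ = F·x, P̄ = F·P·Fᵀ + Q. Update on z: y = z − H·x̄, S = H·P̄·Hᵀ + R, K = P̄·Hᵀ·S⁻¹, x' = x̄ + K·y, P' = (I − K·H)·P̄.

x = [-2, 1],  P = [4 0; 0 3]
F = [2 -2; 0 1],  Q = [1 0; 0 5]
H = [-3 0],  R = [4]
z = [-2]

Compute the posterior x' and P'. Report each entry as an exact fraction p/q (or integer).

x̄ = F·x = [-6, 1]
P̄ = F·P·Fᵀ + Q = [29 -6; -6 8]
y = z − H·x̄ = [-20]
S = H·P̄·Hᵀ + R = [265]
K = P̄·Hᵀ·S⁻¹ = [-87/265; 18/265]
x' = x̄ + K·y = [30/53, -19/53]
P' = (I − K·H)·P̄ = [116/265 -24/265; -24/265 1796/265]

x' = [30/53, -19/53]
P' = [116/265 -24/265; -24/265 1796/265]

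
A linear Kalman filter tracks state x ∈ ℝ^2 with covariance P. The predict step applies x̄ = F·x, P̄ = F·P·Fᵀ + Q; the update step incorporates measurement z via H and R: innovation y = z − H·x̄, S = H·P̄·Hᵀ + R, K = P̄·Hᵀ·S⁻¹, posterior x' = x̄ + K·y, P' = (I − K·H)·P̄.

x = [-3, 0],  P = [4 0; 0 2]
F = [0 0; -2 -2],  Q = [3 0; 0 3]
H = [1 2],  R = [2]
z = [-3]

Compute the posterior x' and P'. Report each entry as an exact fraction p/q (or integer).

x' = [-45/113, -132/113]
P' = [330/113 -162/113; -162/113 135/113]

x̄ = F·x = [0, 6]
P̄ = F·P·Fᵀ + Q = [3 0; 0 27]
y = z − H·x̄ = [-15]
S = H·P̄·Hᵀ + R = [113]
K = P̄·Hᵀ·S⁻¹ = [3/113; 54/113]
x' = x̄ + K·y = [-45/113, -132/113]
P' = (I − K·H)·P̄ = [330/113 -162/113; -162/113 135/113]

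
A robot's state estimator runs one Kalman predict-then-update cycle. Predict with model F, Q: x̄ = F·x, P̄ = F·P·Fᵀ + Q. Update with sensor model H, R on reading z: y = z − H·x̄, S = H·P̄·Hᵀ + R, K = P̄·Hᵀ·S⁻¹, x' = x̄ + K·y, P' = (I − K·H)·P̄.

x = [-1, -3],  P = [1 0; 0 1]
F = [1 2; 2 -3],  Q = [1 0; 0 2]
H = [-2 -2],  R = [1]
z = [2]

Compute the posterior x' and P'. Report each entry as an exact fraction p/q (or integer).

x' = [-379/53, 327/53]
P' = [302/53 -300/53; -300/53 311/53]

x̄ = F·x = [-7, 7]
P̄ = F·P·Fᵀ + Q = [6 -4; -4 15]
y = z − H·x̄ = [2]
S = H·P̄·Hᵀ + R = [53]
K = P̄·Hᵀ·S⁻¹ = [-4/53; -22/53]
x' = x̄ + K·y = [-379/53, 327/53]
P' = (I − K·H)·P̄ = [302/53 -300/53; -300/53 311/53]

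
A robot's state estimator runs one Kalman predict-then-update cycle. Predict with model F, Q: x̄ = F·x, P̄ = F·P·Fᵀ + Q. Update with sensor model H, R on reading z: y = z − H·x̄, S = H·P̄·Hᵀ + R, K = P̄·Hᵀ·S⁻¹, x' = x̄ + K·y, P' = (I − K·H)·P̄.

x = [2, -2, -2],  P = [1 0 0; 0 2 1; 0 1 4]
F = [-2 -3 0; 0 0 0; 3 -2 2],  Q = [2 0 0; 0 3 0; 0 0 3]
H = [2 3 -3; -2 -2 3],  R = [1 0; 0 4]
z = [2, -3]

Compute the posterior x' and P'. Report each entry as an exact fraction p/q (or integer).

x̄ = F·x = [2, 0, 6]
P̄ = F·P·Fᵀ + Q = [24 0 0; 0 3 0; 0 0 28]
y = z − H·x̄ = [16, -17]
S = H·P̄·Hᵀ + R = [376 -366; -366 364]
K = P̄·Hᵀ·S⁻¹ = [-24/727 -120/727; 270/727 519/1454; 42/727 210/727]
x' = x̄ + K·y = [3110/727, -183/1454, 1464/727]
P' = (I − K·H)·P̄ = [12840/727 -504/727 8064/727; -504/727 1308/727 882/727; 8064/727 882/727 6244/727]

x' = [3110/727, -183/1454, 1464/727]
P' = [12840/727 -504/727 8064/727; -504/727 1308/727 882/727; 8064/727 882/727 6244/727]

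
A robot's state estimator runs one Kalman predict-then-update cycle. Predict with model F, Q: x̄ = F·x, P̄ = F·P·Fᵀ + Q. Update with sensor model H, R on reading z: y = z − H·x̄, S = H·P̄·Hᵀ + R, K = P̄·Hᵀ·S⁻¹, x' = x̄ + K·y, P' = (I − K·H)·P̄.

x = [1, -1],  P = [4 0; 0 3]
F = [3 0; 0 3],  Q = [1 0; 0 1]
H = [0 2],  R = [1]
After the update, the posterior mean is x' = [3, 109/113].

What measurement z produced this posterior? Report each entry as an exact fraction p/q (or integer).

x̄ = F·x = [3, -3]
P̄ = F·P·Fᵀ + Q = [37 0; 0 28]
S = H·P̄·Hᵀ + R = [113]
K = P̄·Hᵀ·S⁻¹ = [0; 56/113]
x' − x̄ = [0, 448/113] = K·y
y = (KᵀK)⁻¹·Kᵀ·(x' − x̄) = [8]
z = y + H·x̄ = [8] + [-6] = [2]

z = [2]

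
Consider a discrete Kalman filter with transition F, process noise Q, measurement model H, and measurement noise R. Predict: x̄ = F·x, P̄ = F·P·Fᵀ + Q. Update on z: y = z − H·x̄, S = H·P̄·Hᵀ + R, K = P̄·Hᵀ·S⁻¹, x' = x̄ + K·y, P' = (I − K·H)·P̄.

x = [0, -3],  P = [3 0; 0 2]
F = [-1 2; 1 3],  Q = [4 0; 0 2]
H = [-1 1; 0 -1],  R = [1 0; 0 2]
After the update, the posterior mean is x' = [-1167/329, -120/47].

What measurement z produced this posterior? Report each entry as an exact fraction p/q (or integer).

x̄ = F·x = [-6, -9]
P̄ = F·P·Fᵀ + Q = [15 9; 9 23]
S = H·P̄·Hᵀ + R = [21 -14; -14 25]
K = P̄·Hᵀ·S⁻¹ = [-276/329 -39/47; 4/47 -41/47]
x' − x̄ = [807/329, 303/47] = K·y
y = (KᵀK)⁻¹·Kᵀ·(x' − x̄) = [4, -7]
z = y + H·x̄ = [4, -7] + [-3, 9] = [1, 2]

z = [1, 2]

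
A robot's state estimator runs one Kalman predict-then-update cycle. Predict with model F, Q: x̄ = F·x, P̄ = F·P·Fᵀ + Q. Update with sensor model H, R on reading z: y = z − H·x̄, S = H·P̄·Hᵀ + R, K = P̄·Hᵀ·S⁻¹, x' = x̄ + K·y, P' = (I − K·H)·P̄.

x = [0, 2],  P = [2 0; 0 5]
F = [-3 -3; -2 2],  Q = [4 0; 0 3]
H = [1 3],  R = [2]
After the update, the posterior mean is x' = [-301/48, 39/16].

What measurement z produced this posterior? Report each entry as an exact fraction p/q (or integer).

z = [1]

x̄ = F·x = [-6, 4]
P̄ = F·P·Fᵀ + Q = [67 -18; -18 31]
S = H·P̄·Hᵀ + R = [240]
K = P̄·Hᵀ·S⁻¹ = [13/240; 5/16]
x' − x̄ = [-13/48, -25/16] = K·y
y = (KᵀK)⁻¹·Kᵀ·(x' − x̄) = [-5]
z = y + H·x̄ = [-5] + [6] = [1]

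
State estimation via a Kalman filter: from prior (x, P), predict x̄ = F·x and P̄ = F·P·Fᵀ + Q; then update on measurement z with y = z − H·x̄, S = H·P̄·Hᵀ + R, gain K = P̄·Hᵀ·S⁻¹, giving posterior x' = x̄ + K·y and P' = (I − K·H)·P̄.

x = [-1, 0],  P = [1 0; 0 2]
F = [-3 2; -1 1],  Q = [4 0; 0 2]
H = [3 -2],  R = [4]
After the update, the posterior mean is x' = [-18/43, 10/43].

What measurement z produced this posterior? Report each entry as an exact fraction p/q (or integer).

z = [-2]

x̄ = F·x = [3, 1]
P̄ = F·P·Fᵀ + Q = [21 7; 7 5]
S = H·P̄·Hᵀ + R = [129]
K = P̄·Hᵀ·S⁻¹ = [49/129; 11/129]
x' − x̄ = [-147/43, -33/43] = K·y
y = (KᵀK)⁻¹·Kᵀ·(x' − x̄) = [-9]
z = y + H·x̄ = [-9] + [7] = [-2]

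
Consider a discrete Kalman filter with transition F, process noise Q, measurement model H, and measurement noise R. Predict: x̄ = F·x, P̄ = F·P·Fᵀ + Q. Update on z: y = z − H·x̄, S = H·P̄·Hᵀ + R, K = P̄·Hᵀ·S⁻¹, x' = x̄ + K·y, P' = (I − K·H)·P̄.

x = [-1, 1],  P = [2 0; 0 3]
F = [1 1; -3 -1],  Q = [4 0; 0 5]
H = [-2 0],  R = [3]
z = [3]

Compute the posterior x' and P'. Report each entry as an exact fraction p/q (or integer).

x̄ = F·x = [0, 2]
P̄ = F·P·Fᵀ + Q = [9 -9; -9 26]
y = z − H·x̄ = [3]
S = H·P̄·Hᵀ + R = [39]
K = P̄·Hᵀ·S⁻¹ = [-6/13; 6/13]
x' = x̄ + K·y = [-18/13, 44/13]
P' = (I − K·H)·P̄ = [9/13 -9/13; -9/13 230/13]

x' = [-18/13, 44/13]
P' = [9/13 -9/13; -9/13 230/13]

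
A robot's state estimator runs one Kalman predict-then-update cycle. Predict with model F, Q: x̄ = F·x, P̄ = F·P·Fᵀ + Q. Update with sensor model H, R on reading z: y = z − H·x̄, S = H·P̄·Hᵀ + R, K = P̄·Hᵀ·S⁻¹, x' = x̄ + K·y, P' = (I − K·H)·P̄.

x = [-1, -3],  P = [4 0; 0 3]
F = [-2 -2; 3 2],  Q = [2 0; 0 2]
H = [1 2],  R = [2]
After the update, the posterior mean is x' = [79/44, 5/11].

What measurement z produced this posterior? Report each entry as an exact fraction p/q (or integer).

z = [3]

x̄ = F·x = [8, -9]
P̄ = F·P·Fᵀ + Q = [30 -36; -36 50]
S = H·P̄·Hᵀ + R = [88]
K = P̄·Hᵀ·S⁻¹ = [-21/44; 8/11]
x' − x̄ = [-273/44, 104/11] = K·y
y = (KᵀK)⁻¹·Kᵀ·(x' − x̄) = [13]
z = y + H·x̄ = [13] + [-10] = [3]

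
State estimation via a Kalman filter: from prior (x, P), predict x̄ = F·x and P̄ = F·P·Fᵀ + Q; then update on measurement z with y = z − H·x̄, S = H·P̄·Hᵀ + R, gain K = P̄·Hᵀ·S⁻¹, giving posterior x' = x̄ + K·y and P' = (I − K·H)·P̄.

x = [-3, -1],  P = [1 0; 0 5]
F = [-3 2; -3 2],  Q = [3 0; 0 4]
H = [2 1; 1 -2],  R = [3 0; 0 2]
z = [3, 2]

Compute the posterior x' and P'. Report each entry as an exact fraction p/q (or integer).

x̄ = F·x = [7, 7]
P̄ = F·P·Fᵀ + Q = [32 29; 29 33]
y = z − H·x̄ = [-18, 9]
S = H·P̄·Hᵀ + R = [280 -89; -89 50]
K = P̄·Hᵀ·S⁻¹ = [2336/6079 997/6079; 1257/6079 -2261/6079]
x' = x̄ + K·y = [9478/6079, -422/6079]
P' = (I − K·H)·P̄ = [3202/6079 604/6079; 604/6079 2563/6079]

x' = [9478/6079, -422/6079]
P' = [3202/6079 604/6079; 604/6079 2563/6079]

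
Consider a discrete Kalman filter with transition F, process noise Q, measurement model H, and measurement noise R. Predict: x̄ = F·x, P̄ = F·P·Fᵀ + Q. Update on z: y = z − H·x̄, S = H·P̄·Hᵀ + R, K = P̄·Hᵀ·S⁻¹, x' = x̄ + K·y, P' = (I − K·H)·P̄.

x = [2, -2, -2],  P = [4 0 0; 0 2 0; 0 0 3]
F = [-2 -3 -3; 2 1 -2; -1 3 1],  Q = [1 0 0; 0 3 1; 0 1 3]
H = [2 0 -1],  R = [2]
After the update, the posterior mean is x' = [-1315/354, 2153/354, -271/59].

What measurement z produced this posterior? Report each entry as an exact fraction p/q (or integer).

z = [-3]

x̄ = F·x = [8, 6, -10]
P̄ = F·P·Fᵀ + Q = [62 -4 -19; -4 33 -7; -19 -7 28]
S = H·P̄·Hᵀ + R = [354]
K = P̄·Hᵀ·S⁻¹ = [143/354; -1/354; -11/59]
x' − x̄ = [-4147/354, 29/354, 319/59] = K·y
y = (KᵀK)⁻¹·Kᵀ·(x' − x̄) = [-29]
z = y + H·x̄ = [-29] + [26] = [-3]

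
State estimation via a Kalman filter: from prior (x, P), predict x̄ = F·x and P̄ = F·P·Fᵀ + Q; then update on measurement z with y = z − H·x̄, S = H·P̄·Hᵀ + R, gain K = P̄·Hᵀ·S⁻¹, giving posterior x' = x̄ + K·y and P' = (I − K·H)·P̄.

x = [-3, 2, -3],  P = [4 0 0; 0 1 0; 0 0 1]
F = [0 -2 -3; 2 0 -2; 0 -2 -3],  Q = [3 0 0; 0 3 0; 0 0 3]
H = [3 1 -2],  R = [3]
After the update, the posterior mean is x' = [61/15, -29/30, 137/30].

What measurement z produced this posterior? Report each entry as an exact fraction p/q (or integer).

z = [2]

x̄ = F·x = [5, 0, 5]
P̄ = F·P·Fᵀ + Q = [16 6 13; 6 23 6; 13 6 16]
S = H·P̄·Hᵀ + R = [90]
K = P̄·Hᵀ·S⁻¹ = [14/45; 29/90; 13/90]
x' − x̄ = [-14/15, -29/30, -13/30] = K·y
y = (KᵀK)⁻¹·Kᵀ·(x' − x̄) = [-3]
z = y + H·x̄ = [-3] + [5] = [2]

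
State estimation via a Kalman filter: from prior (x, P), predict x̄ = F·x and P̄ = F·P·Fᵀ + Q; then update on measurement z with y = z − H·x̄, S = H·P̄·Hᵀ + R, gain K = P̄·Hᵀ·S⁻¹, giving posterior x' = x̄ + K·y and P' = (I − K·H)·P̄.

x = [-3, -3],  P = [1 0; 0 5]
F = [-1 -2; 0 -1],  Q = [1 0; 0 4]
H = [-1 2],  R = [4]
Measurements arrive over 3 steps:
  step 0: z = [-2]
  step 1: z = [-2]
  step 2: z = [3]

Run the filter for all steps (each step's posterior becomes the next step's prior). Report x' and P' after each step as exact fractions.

step 0: x' = [98/11, 37/11], P' = [240/11 118/11; 118/11 67/11]
step 1: x' = [-684/157, -419/157], P' = [20872/471 3154/157; 3154/157 1557/157]
step 2: x' = [1993/30763, 40211/30763], P' = [1643816/30763 741374/30763; 741374/30763 359299/30763]

step 0: x̄ = F·x = [9, 3]
step 0: P̄ = F·P·Fᵀ + Q = [22 10; 10 9]
step 0: y = z − H·x̄ = [1]
step 0: S = H·P̄·Hᵀ + R = [22]
step 0: K = P̄·Hᵀ·S⁻¹ = [-1/11; 4/11]
step 0: x' = x̄ + K·y = [98/11, 37/11]
step 0: P' = (I − K·H)·P̄ = [240/11 118/11; 118/11 67/11]
step 1: x̄ = F·x = [-172/11, -37/11]
step 1: P̄ = F·P·Fᵀ + Q = [991/11 252/11; 252/11 111/11]
step 1: y = z − H·x̄ = [-120/11]
step 1: S = H·P̄·Hᵀ + R = [471/11]
step 1: K = P̄·Hᵀ·S⁻¹ = [-487/471; -10/157]
step 1: x' = x̄ + K·y = [-684/157, -419/157]
step 1: P' = (I − K·H)·P̄ = [20872/471 3154/157; 3154/157 1557/157]
step 2: x̄ = F·x = [1522/157, 419/157]
step 2: P̄ = F·P·Fᵀ + Q = [77875/471 6268/157; 6268/157 2185/157]
step 2: y = z − H·x̄ = [1155/157]
step 2: S = H·P̄·Hᵀ + R = [30763/471]
step 2: K = P̄·Hᵀ·S⁻¹ = [-40267/30763; -5694/30763]
step 2: x' = x̄ + K·y = [1993/30763, 40211/30763]
step 2: P' = (I − K·H)·P̄ = [1643816/30763 741374/30763; 741374/30763 359299/30763]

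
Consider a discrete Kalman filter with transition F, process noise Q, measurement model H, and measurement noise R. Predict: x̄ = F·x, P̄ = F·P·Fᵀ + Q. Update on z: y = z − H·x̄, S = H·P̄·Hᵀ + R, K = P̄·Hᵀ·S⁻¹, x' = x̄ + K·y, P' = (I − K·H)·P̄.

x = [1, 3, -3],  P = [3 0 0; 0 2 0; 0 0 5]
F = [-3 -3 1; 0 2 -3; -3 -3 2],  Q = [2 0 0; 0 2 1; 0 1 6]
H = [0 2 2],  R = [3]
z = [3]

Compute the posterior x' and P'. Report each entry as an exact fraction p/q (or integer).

x' = [-2181/179, 2937/179, -2682/179]
P' = [6172/179 -6401/179 6485/179; -6401/179 9061/179 -9019/179; 6485/179 -9019/179 9109/179]

x̄ = F·x = [-15, 15, -18]
P̄ = F·P·Fᵀ + Q = [52 -27 55; -27 55 -41; 55 -41 71]
y = z − H·x̄ = [9]
S = H·P̄·Hᵀ + R = [179]
K = P̄·Hᵀ·S⁻¹ = [56/179; 28/179; 60/179]
x' = x̄ + K·y = [-2181/179, 2937/179, -2682/179]
P' = (I − K·H)·P̄ = [6172/179 -6401/179 6485/179; -6401/179 9061/179 -9019/179; 6485/179 -9019/179 9109/179]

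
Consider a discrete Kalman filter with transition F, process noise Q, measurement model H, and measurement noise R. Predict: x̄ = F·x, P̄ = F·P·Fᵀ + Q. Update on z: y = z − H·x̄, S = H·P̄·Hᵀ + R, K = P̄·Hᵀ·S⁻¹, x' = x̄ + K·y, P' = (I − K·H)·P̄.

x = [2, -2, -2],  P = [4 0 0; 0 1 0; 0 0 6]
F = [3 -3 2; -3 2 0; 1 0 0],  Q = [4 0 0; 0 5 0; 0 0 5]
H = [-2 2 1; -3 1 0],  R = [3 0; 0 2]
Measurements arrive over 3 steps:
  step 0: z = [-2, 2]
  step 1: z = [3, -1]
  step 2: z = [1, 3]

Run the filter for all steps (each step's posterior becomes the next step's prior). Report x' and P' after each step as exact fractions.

step 0: x̄ = F·x = [8, -10, 2]
step 0: P̄ = F·P·Fᵀ + Q = [73 -42 12; -42 45 -12; 12 -12 9]
step 0: y = z − H·x̄ = [32, 36]
step 0: S = H·P̄·Hᵀ + R = [724 816; 816 956]
step 0: K = P̄·Hᵀ·S⁻¹ = [571/3286 -2769/6572; 1917/3286 -2097/6572; 471/6572 -183/1643]
step 0: x' = x̄ + K·y = [-2641/1643, -4631/1643, 466/1643]
step 0: P' = (I − K·H)·P̄ = [6003/6572 12471/6572 -4755/3286; 12471/6572 33219/6572 -14997/3286; -4755/3286 -14997/3286 42381/6572]
step 1: x̄ = F·x = [6902/1643, -1339/1643, -2641/1643]
step 1: P̄ = F·P·Fᵀ + Q = [142535/1643 -32298/1643 -9606/1643; -32298/1643 70111/6572 6933/6572; -9606/1643 6933/6572 38863/6572]
step 1: y = z − H·x̄ = [24052/1643, 20402/1643]
step 1: S = H·P̄·Hᵀ + R = [3834547/6572 4716803/6572; 4716803/6572 5989667/6572]
step 1: K = P̄·Hᵀ·S⁻¹ = [2112259/21893764 -8387635/21893764; 41117491/109468820 -24014799/109468820; 30387427/109468820 -21696343/109468820]
step 1: x' = x̄ + K·y = [9370141/10946882, 107251739/54734410, -267057/54734410]
step 1: P' = (I − K·H)·P̄ = [13392981/21893764 23403673/21893764 -13684607/21893764; 23403673/21893764 303025497/109468820 -248661791/109468820; -13684607/21893764 -248661791/109468820 451639793/109468820]
step 2: x̄ = F·x = [-90868608/27367205, 73951363/54734410, 9370141/10946882]
step 2: P̄ = F·P·Fᵀ + Q = [1407720643/27367205 -624835303/54734410 -28700645/10946882; -624835303/54734410 957909853/109468820 6628403/21893764; -28700645/10946882 6628403/21893764 122861801/21893764]
step 2: y = z − H·x̄ = [-503493453/54734410, -454959781/54734410]
step 2: S = H·P̄·Hᵀ + R = [38575843873/109468820 46592641351/109468820; 46592641351/109468820 59352814277/109468820]
step 2: K = P̄·Hᵀ·S⁻¹ = [105084722168/1084424486441 -413967716610/1084424486441; 408439449206/1084424486441 -234630351135/1084424486441; 299656589534/1084424486441 -218896806897/1084424486441]
step 2: x' = x̄ + K·y = [-1126368130395/1084424486441, -341732862580/1084424486441, -8766623084/1084424486441]
step 2: P' = (I − K·H)·P̄ = [659319089982/1084424486441 1150021836726/1084424486441 -666151326984/1084424486441; 1150021836726/1084424486441 2980804807908/1084424486441 -2436247594746/1084424486441; -666151326984/1084424486441 -2436247594746/1084424486441 4439162304126/1084424486441]

step 0: x' = [-2641/1643, -4631/1643, 466/1643], P' = [6003/6572 12471/6572 -4755/3286; 12471/6572 33219/6572 -14997/3286; -4755/3286 -14997/3286 42381/6572]
step 1: x' = [9370141/10946882, 107251739/54734410, -267057/54734410], P' = [13392981/21893764 23403673/21893764 -13684607/21893764; 23403673/21893764 303025497/109468820 -248661791/109468820; -13684607/21893764 -248661791/109468820 451639793/109468820]
step 2: x' = [-1126368130395/1084424486441, -341732862580/1084424486441, -8766623084/1084424486441], P' = [659319089982/1084424486441 1150021836726/1084424486441 -666151326984/1084424486441; 1150021836726/1084424486441 2980804807908/1084424486441 -2436247594746/1084424486441; -666151326984/1084424486441 -2436247594746/1084424486441 4439162304126/1084424486441]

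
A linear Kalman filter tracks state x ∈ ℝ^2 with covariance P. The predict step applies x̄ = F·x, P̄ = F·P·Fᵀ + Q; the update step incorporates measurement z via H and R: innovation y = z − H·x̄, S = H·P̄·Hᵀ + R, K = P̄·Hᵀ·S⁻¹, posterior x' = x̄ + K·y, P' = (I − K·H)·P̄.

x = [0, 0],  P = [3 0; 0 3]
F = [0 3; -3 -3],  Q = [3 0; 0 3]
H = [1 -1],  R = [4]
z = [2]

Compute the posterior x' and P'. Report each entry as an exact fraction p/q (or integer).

x̄ = F·x = [0, 0]
P̄ = F·P·Fᵀ + Q = [30 -27; -27 57]
y = z − H·x̄ = [2]
S = H·P̄·Hᵀ + R = [145]
K = P̄·Hᵀ·S⁻¹ = [57/145; -84/145]
x' = x̄ + K·y = [114/145, -168/145]
P' = (I − K·H)·P̄ = [1101/145 873/145; 873/145 1209/145]

x' = [114/145, -168/145]
P' = [1101/145 873/145; 873/145 1209/145]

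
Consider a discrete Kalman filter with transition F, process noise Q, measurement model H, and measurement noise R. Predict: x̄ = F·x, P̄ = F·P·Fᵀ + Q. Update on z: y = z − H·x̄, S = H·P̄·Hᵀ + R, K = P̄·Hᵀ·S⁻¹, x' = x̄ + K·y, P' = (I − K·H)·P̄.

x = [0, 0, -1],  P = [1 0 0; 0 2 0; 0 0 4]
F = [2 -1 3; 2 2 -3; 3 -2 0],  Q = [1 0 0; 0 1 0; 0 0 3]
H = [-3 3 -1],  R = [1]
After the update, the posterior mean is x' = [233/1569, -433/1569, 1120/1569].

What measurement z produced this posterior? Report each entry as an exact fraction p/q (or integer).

x̄ = F·x = [-3, 3, 0]
P̄ = F·P·Fᵀ + Q = [43 -36 10; -36 49 -2; 10 -2 20]
S = H·P̄·Hᵀ + R = [1569]
K = P̄·Hᵀ·S⁻¹ = [-247/1569; 257/1569; -56/1569]
x' − x̄ = [4940/1569, -5140/1569, 1120/1569] = K·y
y = (KᵀK)⁻¹·Kᵀ·(x' − x̄) = [-20]
z = y + H·x̄ = [-20] + [18] = [-2]

z = [-2]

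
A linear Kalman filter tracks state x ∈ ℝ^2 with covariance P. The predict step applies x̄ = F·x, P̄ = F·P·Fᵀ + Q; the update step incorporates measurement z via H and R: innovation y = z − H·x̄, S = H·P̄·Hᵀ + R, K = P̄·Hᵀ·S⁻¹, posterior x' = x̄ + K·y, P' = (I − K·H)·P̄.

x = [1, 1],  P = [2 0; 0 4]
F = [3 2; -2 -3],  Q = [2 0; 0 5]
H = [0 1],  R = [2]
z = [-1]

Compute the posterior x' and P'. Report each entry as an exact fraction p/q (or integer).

x' = [37/17, -59/51]
P' = [180/17 -24/17; -24/17 98/51]

x̄ = F·x = [5, -5]
P̄ = F·P·Fᵀ + Q = [36 -36; -36 49]
y = z − H·x̄ = [4]
S = H·P̄·Hᵀ + R = [51]
K = P̄·Hᵀ·S⁻¹ = [-12/17; 49/51]
x' = x̄ + K·y = [37/17, -59/51]
P' = (I − K·H)·P̄ = [180/17 -24/17; -24/17 98/51]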